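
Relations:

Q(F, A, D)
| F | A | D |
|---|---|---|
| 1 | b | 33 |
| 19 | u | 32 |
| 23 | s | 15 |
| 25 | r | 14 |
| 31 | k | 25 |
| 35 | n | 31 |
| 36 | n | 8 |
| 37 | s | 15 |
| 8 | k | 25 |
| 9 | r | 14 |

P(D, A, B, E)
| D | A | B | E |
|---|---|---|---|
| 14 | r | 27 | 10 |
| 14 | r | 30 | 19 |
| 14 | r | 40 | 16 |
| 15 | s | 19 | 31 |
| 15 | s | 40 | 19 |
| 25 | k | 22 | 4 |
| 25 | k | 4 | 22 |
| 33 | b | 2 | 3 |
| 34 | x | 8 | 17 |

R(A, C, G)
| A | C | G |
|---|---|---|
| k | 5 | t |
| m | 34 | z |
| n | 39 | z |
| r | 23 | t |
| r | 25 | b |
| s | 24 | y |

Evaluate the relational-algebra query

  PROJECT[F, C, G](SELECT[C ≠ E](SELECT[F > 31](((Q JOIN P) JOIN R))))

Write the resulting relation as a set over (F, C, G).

{(37, 24, y)}

Joining Q and P on A, D yields {(1, b, 33, 2, 3), (23, s, 15, 19, 31), (23, s, 15, 40, 19), (25, r, 14, 27, 10), (25, r, 14, 30, 19), (25, r, 14, 40, 16), (31, k, 25, 22, 4), (31, k, 25, 4, 22), (37, s, 15, 19, 31), (37, s, 15, 40, 19), (8, k, 25, 22, 4), (8, k, 25, 4, 22), (9, r, 14, 27, 10), (9, r, 14, 30, 19), (9, r, 14, 40, 16)}.
Joining (Q JOIN P) and R on A yields {(23, s, 15, 19, 31, 24, y), (23, s, 15, 40, 19, 24, y), (25, r, 14, 27, 10, 23, t), (25, r, 14, 27, 10, 25, b), (25, r, 14, 30, 19, 23, t), (25, r, 14, 30, 19, 25, b), (25, r, 14, 40, 16, 23, t), (25, r, 14, 40, 16, 25, b), (31, k, 25, 22, 4, 5, t), (31, k, 25, 4, 22, 5, t), (37, s, 15, 19, 31, 24, y), (37, s, 15, 40, 19, 24, y), (8, k, 25, 22, 4, 5, t), (8, k, 25, 4, 22, 5, t), (9, r, 14, 27, 10, 23, t), (9, r, 14, 27, 10, 25, b), (9, r, 14, 30, 19, 23, t), (9, r, 14, 30, 19, 25, b), (9, r, 14, 40, 16, 23, t), (9, r, 14, 40, 16, 25, b)}.
Selection F > 31: {(37, s, 15, 19, 31, 24, y), (37, s, 15, 40, 19, 24, y)}
Selection C ≠ E: {(37, s, 15, 19, 31, 24, y), (37, s, 15, 40, 19, 24, y)}
π[F, C, G]: project onto (F, C, G) (1 duplicate(s) eliminated) → {(37, 24, y)}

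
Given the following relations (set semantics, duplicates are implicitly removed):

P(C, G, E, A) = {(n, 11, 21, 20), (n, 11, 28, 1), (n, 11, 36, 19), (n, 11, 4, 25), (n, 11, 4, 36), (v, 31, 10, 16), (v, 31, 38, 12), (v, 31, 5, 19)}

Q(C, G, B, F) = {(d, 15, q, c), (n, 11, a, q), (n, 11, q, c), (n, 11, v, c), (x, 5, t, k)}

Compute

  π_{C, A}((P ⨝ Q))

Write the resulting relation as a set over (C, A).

Natural join on C, G: {(n, 11, 21, 20, a, q), (n, 11, 21, 20, q, c), (n, 11, 21, 20, v, c), (n, 11, 28, 1, a, q), (n, 11, 28, 1, q, c), (n, 11, 28, 1, v, c), (n, 11, 36, 19, a, q), (n, 11, 36, 19, q, c), (n, 11, 36, 19, v, c), (n, 11, 4, 25, a, q), (n, 11, 4, 25, q, c), (n, 11, 4, 25, v, c), (n, 11, 4, 36, a, q), (n, 11, 4, 36, q, c), (n, 11, 4, 36, v, c)}
π_{C, A} gives {(n, 1), (n, 19), (n, 20), (n, 25), (n, 36)} (10 duplicate(s) eliminated).

{(n, 1), (n, 19), (n, 20), (n, 25), (n, 36)}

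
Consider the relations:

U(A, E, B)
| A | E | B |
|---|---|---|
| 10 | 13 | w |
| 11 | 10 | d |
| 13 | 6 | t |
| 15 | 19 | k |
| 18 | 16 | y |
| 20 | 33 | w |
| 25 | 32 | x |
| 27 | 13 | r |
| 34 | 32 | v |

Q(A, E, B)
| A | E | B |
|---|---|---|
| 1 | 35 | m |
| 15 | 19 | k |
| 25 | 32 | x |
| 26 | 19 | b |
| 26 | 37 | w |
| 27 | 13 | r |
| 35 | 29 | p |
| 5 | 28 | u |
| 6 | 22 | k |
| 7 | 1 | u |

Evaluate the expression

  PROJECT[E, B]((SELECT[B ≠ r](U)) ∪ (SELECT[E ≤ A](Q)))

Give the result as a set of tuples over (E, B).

{(1, u), (10, d), (13, r), (13, w), (16, y), (19, b), (19, k), (29, p), (32, v), (32, x), (33, w), (6, t)}

Filtering on B ≠ r leaves {(10, 13, w), (11, 10, d), (13, 6, t), (15, 19, k), (18, 16, y), (20, 33, w), (25, 32, x), (34, 32, v)}.
Filtering on E ≤ A leaves {(26, 19, b), (27, 13, r), (35, 29, p), (7, 1, u)}.
Set union of the two operands is {(10, 13, w), (11, 10, d), (13, 6, t), (15, 19, k), (18, 16, y), (20, 33, w), (25, 32, x), (26, 19, b), (27, 13, r), (34, 32, v), (35, 29, p), (7, 1, u)}.
π[E, B]: project onto (E, B) → {(1, u), (10, d), (13, r), (13, w), (16, y), (19, b), (19, k), (29, p), (32, v), (32, x), (33, w), (6, t)}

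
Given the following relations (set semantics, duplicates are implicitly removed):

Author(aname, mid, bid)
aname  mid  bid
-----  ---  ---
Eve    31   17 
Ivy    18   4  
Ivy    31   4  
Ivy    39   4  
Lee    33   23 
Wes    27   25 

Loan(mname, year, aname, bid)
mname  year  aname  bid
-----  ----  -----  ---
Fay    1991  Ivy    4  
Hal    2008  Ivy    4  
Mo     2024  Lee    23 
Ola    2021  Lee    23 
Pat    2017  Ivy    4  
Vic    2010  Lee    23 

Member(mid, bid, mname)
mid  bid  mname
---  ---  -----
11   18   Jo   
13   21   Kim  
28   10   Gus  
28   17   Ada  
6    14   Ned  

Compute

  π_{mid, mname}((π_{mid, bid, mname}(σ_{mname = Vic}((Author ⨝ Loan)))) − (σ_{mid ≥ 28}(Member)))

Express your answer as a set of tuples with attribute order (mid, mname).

{(33, Vic)}

Natural join on aname, bid: {(Ivy, 18, 4, Fay, 1991), (Ivy, 18, 4, Hal, 2008), (Ivy, 18, 4, Pat, 2017), (Ivy, 31, 4, Fay, 1991), (Ivy, 31, 4, Hal, 2008), (Ivy, 31, 4, Pat, 2017), (Ivy, 39, 4, Fay, 1991), (Ivy, 39, 4, Hal, 2008), (Ivy, 39, 4, Pat, 2017), (Lee, 33, 23, Mo, 2024), (Lee, 33, 23, Ola, 2021), (Lee, 33, 23, Vic, 2010)}
Filtering on mname = Vic leaves {(Lee, 33, 23, Vic, 2010)}.
π[mid, bid, mname]: project onto (mid, bid, mname) → {(33, 23, Vic)}
Filtering on mid ≥ 28 leaves {(28, 10, Gus), (28, 17, Ada)}.
Difference: {(33, 23, Vic)} with {(28, 10, Gus), (28, 17, Ada)} → {(33, 23, Vic)}
π[mid, mname]: project onto (mid, mname) → {(33, Vic)}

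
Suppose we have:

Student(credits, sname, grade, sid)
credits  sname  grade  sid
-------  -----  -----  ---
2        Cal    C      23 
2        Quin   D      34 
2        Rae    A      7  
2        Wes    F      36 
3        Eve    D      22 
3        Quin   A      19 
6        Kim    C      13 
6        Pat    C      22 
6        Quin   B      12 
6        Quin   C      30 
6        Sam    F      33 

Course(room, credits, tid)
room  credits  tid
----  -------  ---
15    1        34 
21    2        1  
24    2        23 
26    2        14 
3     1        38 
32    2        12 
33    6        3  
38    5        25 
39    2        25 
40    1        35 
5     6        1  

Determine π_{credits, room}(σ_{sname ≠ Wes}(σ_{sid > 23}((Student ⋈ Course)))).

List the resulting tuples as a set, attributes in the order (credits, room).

Natural join on credits: {(2, Cal, C, 23, 21, 1), (2, Cal, C, 23, 24, 23), (2, Cal, C, 23, 26, 14), (2, Cal, C, 23, 32, 12), (2, Cal, C, 23, 39, 25), (2, Quin, D, 34, 21, 1), (2, Quin, D, 34, 24, 23), (2, Quin, D, 34, 26, 14), (2, Quin, D, 34, 32, 12), (2, Quin, D, 34, 39, 25), (2, Rae, A, 7, 21, 1), (2, Rae, A, 7, 24, 23), (2, Rae, A, 7, 26, 14), (2, Rae, A, 7, 32, 12), (2, Rae, A, 7, 39, 25), (2, Wes, F, 36, 21, 1), (2, Wes, F, 36, 24, 23), (2, Wes, F, 36, 26, 14), (2, Wes, F, 36, 32, 12), (2, Wes, F, 36, 39, 25), (6, Kim, C, 13, 33, 3), (6, Kim, C, 13, 5, 1), (6, Pat, C, 22, 33, 3), (6, Pat, C, 22, 5, 1), (6, Quin, B, 12, 33, 3), (6, Quin, B, 12, 5, 1), (6, Quin, C, 30, 33, 3), (6, Quin, C, 30, 5, 1), (6, Sam, F, 33, 33, 3), (6, Sam, F, 33, 5, 1)}
Filtering on sid > 23 leaves {(2, Quin, D, 34, 21, 1), (2, Quin, D, 34, 24, 23), (2, Quin, D, 34, 26, 14), (2, Quin, D, 34, 32, 12), (2, Quin, D, 34, 39, 25), (2, Wes, F, 36, 21, 1), (2, Wes, F, 36, 24, 23), (2, Wes, F, 36, 26, 14), (2, Wes, F, 36, 32, 12), (2, Wes, F, 36, 39, 25), (6, Quin, C, 30, 33, 3), (6, Quin, C, 30, 5, 1), (6, Sam, F, 33, 33, 3), (6, Sam, F, 33, 5, 1)}.
Filtering on sname ≠ Wes leaves {(2, Quin, D, 34, 21, 1), (2, Quin, D, 34, 24, 23), (2, Quin, D, 34, 26, 14), (2, Quin, D, 34, 32, 12), (2, Quin, D, 34, 39, 25), (6, Quin, C, 30, 33, 3), (6, Quin, C, 30, 5, 1), (6, Sam, F, 33, 33, 3), (6, Sam, F, 33, 5, 1)}.
Projecting to credits, room (2 duplicate(s) eliminated): {(2, 21), (2, 24), (2, 26), (2, 32), (2, 39), (6, 33), (6, 5)}

{(2, 21), (2, 24), (2, 26), (2, 32), (2, 39), (6, 33), (6, 5)}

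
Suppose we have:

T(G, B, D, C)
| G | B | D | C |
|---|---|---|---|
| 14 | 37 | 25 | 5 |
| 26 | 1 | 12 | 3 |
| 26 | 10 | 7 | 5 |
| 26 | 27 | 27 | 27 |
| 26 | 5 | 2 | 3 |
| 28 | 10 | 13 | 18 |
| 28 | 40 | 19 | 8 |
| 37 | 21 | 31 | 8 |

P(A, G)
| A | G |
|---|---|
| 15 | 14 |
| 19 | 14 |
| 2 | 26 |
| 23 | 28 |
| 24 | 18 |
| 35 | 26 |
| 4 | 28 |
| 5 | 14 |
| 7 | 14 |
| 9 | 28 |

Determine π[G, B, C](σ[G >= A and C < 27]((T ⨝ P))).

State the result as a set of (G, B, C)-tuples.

Natural join on G: {(14, 37, 25, 5, 15), (14, 37, 25, 5, 19), (14, 37, 25, 5, 5), (14, 37, 25, 5, 7), (26, 1, 12, 3, 2), (26, 1, 12, 3, 35), (26, 10, 7, 5, 2), (26, 10, 7, 5, 35), (26, 27, 27, 27, 2), (26, 27, 27, 27, 35), (26, 5, 2, 3, 2), (26, 5, 2, 3, 35), (28, 10, 13, 18, 23), (28, 10, 13, 18, 4), (28, 10, 13, 18, 9), (28, 40, 19, 8, 23), (28, 40, 19, 8, 4), (28, 40, 19, 8, 9)}
σ[G >= A and C < 27]: keep tuples satisfying G >= A and C < 27 → {(14, 37, 25, 5, 5), (14, 37, 25, 5, 7), (26, 1, 12, 3, 2), (26, 10, 7, 5, 2), (26, 5, 2, 3, 2), (28, 10, 13, 18, 23), (28, 10, 13, 18, 4), (28, 10, 13, 18, 9), (28, 40, 19, 8, 23), (28, 40, 19, 8, 4), (28, 40, 19, 8, 9)}
Projecting to G, B, C (5 duplicate(s) eliminated): {(14, 37, 5), (26, 1, 3), (26, 10, 5), (26, 5, 3), (28, 10, 18), (28, 40, 8)}

{(14, 37, 5), (26, 1, 3), (26, 10, 5), (26, 5, 3), (28, 10, 18), (28, 40, 8)}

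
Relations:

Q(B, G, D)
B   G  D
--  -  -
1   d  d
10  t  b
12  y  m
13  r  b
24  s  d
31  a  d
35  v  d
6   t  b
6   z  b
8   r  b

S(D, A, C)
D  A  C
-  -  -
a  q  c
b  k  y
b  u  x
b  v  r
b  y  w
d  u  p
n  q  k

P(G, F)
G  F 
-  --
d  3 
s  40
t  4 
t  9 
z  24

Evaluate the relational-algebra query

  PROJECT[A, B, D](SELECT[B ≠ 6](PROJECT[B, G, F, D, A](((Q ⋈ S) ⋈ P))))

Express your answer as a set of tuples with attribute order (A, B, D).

Joining Q and S on D yields {(1, d, d, u, p), (10, t, b, k, y), (10, t, b, u, x), (10, t, b, v, r), (10, t, b, y, w), (13, r, b, k, y), (13, r, b, u, x), (13, r, b, v, r), (13, r, b, y, w), (24, s, d, u, p), (31, a, d, u, p), (35, v, d, u, p), (6, t, b, k, y), (6, t, b, u, x), (6, t, b, v, r), (6, t, b, y, w), (6, z, b, k, y), (6, z, b, u, x), (6, z, b, v, r), (6, z, b, y, w), (8, r, b, k, y), (8, r, b, u, x), (8, r, b, v, r), (8, r, b, y, w)}.
Joining (Q ⋈ S) and P on G yields {(1, d, d, u, p, 3), (10, t, b, k, y, 4), (10, t, b, k, y, 9), (10, t, b, u, x, 4), (10, t, b, u, x, 9), (10, t, b, v, r, 4), (10, t, b, v, r, 9), (10, t, b, y, w, 4), (10, t, b, y, w, 9), (24, s, d, u, p, 40), (6, t, b, k, y, 4), (6, t, b, k, y, 9), (6, t, b, u, x, 4), (6, t, b, u, x, 9), (6, t, b, v, r, 4), (6, t, b, v, r, 9), (6, t, b, y, w, 4), (6, t, b, y, w, 9), (6, z, b, k, y, 24), (6, z, b, u, x, 24), (6, z, b, v, r, 24), (6, z, b, y, w, 24)}.
π_{B, G, F, D, A} gives {(1, d, 3, d, u), (10, t, 4, b, k), (10, t, 4, b, u), (10, t, 4, b, v), (10, t, 4, b, y), (10, t, 9, b, k), (10, t, 9, b, u), (10, t, 9, b, v), (10, t, 9, b, y), (24, s, 40, d, u), (6, t, 4, b, k), (6, t, 4, b, u), (6, t, 4, b, v), (6, t, 4, b, y), (6, t, 9, b, k), (6, t, 9, b, u), (6, t, 9, b, v), (6, t, 9, b, y), (6, z, 24, b, k), (6, z, 24, b, u), (6, z, 24, b, v), (6, z, 24, b, y)}.
Apply σ_{B ≠ 6}; surviving tuples: {(1, d, 3, d, u), (10, t, 4, b, k), (10, t, 4, b, u), (10, t, 4, b, v), (10, t, 4, b, y), (10, t, 9, b, k), (10, t, 9, b, u), (10, t, 9, b, v), (10, t, 9, b, y), (24, s, 40, d, u)}
π_{A, B, D} gives {(k, 10, b), (u, 1, d), (u, 10, b), (u, 24, d), (v, 10, b), (y, 10, b)} (4 duplicate(s) eliminated).

{(k, 10, b), (u, 1, d), (u, 10, b), (u, 24, d), (v, 10, b), (y, 10, b)}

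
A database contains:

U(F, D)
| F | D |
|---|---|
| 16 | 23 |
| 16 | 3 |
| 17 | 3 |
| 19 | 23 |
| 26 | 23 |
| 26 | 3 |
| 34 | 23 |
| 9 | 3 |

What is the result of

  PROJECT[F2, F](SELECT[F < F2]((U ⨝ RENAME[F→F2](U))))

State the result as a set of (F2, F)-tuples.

{(16, 9), (17, 16), (17, 9), (19, 16), (26, 16), (26, 17), (26, 19), (26, 9), (34, 16), (34, 19), (34, 26)}

ρ[F→F2]: schema becomes (F2, D); tuples unchanged.
Natural join on D: {(16, 23, 16), (16, 23, 19), (16, 23, 26), (16, 23, 34), (16, 3, 16), (16, 3, 17), (16, 3, 26), (16, 3, 9), (17, 3, 16), (17, 3, 17), (17, 3, 26), (17, 3, 9), (19, 23, 16), (19, 23, 19), (19, 23, 26), (19, 23, 34), (26, 23, 16), (26, 23, 19), (26, 23, 26), (26, 23, 34), (26, 3, 16), (26, 3, 17), (26, 3, 26), (26, 3, 9), (34, 23, 16), (34, 23, 19), (34, 23, 26), (34, 23, 34), (9, 3, 16), (9, 3, 17), (9, 3, 26), (9, 3, 9)}
Filtering on F < F2 leaves {(16, 23, 19), (16, 23, 26), (16, 23, 34), (16, 3, 17), (16, 3, 26), (17, 3, 26), (19, 23, 26), (19, 23, 34), (26, 23, 34), (9, 3, 16), (9, 3, 17), (9, 3, 26)}.
π[F2, F]: project onto (F2, F) (1 duplicate(s) eliminated) → {(16, 9), (17, 16), (17, 9), (19, 16), (26, 16), (26, 17), (26, 19), (26, 9), (34, 16), (34, 19), (34, 26)}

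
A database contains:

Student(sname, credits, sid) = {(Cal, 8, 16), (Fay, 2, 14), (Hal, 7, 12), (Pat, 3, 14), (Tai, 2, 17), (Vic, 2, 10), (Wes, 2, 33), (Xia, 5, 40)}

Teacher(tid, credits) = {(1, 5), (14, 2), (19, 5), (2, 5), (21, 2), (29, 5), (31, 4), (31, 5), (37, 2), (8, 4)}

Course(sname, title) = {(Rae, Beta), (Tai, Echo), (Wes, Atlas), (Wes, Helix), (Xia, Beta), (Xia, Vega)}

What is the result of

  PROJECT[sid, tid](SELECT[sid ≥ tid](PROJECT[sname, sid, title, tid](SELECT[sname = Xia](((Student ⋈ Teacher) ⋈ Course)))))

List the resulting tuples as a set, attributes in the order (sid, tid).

Student ⋈ Teacher (natural join on credits): {(Fay, 2, 14, 14), (Fay, 2, 14, 21), (Fay, 2, 14, 37), (Tai, 2, 17, 14), (Tai, 2, 17, 21), (Tai, 2, 17, 37), (Vic, 2, 10, 14), (Vic, 2, 10, 21), (Vic, 2, 10, 37), (Wes, 2, 33, 14), (Wes, 2, 33, 21), (Wes, 2, 33, 37), (Xia, 5, 40, 1), (Xia, 5, 40, 19), (Xia, 5, 40, 2), (Xia, 5, 40, 29), (Xia, 5, 40, 31)}
(Student ⋈ Teacher) ⋈ Course (natural join on sname): {(Tai, 2, 17, 14, Echo), (Tai, 2, 17, 21, Echo), (Tai, 2, 17, 37, Echo), (Wes, 2, 33, 14, Atlas), (Wes, 2, 33, 14, Helix), (Wes, 2, 33, 21, Atlas), (Wes, 2, 33, 21, Helix), (Wes, 2, 33, 37, Atlas), (Wes, 2, 33, 37, Helix), (Xia, 5, 40, 1, Beta), (Xia, 5, 40, 1, Vega), (Xia, 5, 40, 19, Beta), (Xia, 5, 40, 19, Vega), (Xia, 5, 40, 2, Beta), (Xia, 5, 40, 2, Vega), (Xia, 5, 40, 29, Beta), (Xia, 5, 40, 29, Vega), (Xia, 5, 40, 31, Beta), (Xia, 5, 40, 31, Vega)}
σ[sname = Xia]: keep tuples satisfying sname = Xia → {(Xia, 5, 40, 1, Beta), (Xia, 5, 40, 1, Vega), (Xia, 5, 40, 19, Beta), (Xia, 5, 40, 19, Vega), (Xia, 5, 40, 2, Beta), (Xia, 5, 40, 2, Vega), (Xia, 5, 40, 29, Beta), (Xia, 5, 40, 29, Vega), (Xia, 5, 40, 31, Beta), (Xia, 5, 40, 31, Vega)}
π_{sname, sid, title, tid} gives {(Xia, 40, Beta, 1), (Xia, 40, Beta, 19), (Xia, 40, Beta, 2), (Xia, 40, Beta, 29), (Xia, 40, Beta, 31), (Xia, 40, Vega, 1), (Xia, 40, Vega, 19), (Xia, 40, Vega, 2), (Xia, 40, Vega, 29), (Xia, 40, Vega, 31)}.
σ[sid ≥ tid]: keep tuples satisfying sid ≥ tid → {(Xia, 40, Beta, 1), (Xia, 40, Beta, 19), (Xia, 40, Beta, 2), (Xia, 40, Beta, 29), (Xia, 40, Beta, 31), (Xia, 40, Vega, 1), (Xia, 40, Vega, 19), (Xia, 40, Vega, 2), (Xia, 40, Vega, 29), (Xia, 40, Vega, 31)}
π_{sid, tid} gives {(40, 1), (40, 19), (40, 2), (40, 29), (40, 31)} (5 duplicate(s) eliminated).

{(40, 1), (40, 19), (40, 2), (40, 29), (40, 31)}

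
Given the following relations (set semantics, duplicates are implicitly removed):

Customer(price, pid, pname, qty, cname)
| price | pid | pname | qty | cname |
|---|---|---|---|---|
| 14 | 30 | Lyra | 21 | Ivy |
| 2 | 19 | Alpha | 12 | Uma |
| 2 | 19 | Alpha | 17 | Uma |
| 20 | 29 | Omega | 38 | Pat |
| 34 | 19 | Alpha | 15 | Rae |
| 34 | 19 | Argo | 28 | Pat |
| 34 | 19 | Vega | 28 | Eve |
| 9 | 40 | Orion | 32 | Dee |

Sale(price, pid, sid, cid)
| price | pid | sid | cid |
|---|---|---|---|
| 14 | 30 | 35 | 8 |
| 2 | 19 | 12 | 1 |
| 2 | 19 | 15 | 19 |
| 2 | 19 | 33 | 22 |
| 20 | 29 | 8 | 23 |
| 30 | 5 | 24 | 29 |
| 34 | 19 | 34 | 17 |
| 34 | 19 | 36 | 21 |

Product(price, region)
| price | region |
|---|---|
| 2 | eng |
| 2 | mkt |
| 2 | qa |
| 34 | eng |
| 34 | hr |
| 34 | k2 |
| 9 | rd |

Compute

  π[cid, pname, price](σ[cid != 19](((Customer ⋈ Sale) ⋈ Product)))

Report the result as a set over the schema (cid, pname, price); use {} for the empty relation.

{(1, Alpha, 2), (17, Alpha, 34), (17, Argo, 34), (17, Vega, 34), (21, Alpha, 34), (21, Argo, 34), (21, Vega, 34), (22, Alpha, 2)}

Joining Customer and Sale on price, pid yields {(14, 30, Lyra, 21, Ivy, 35, 8), (2, 19, Alpha, 12, Uma, 12, 1), (2, 19, Alpha, 12, Uma, 15, 19), (2, 19, Alpha, 12, Uma, 33, 22), (2, 19, Alpha, 17, Uma, 12, 1), (2, 19, Alpha, 17, Uma, 15, 19), (2, 19, Alpha, 17, Uma, 33, 22), (20, 29, Omega, 38, Pat, 8, 23), (34, 19, Alpha, 15, Rae, 34, 17), (34, 19, Alpha, 15, Rae, 36, 21), (34, 19, Argo, 28, Pat, 34, 17), (34, 19, Argo, 28, Pat, 36, 21), (34, 19, Vega, 28, Eve, 34, 17), (34, 19, Vega, 28, Eve, 36, 21)}.
Joining (Customer ⋈ Sale) and Product on price yields {(2, 19, Alpha, 12, Uma, 12, 1, eng), (2, 19, Alpha, 12, Uma, 12, 1, mkt), (2, 19, Alpha, 12, Uma, 12, 1, qa), (2, 19, Alpha, 12, Uma, 15, 19, eng), (2, 19, Alpha, 12, Uma, 15, 19, mkt), (2, 19, Alpha, 12, Uma, 15, 19, qa), (2, 19, Alpha, 12, Uma, 33, 22, eng), (2, 19, Alpha, 12, Uma, 33, 22, mkt), (2, 19, Alpha, 12, Uma, 33, 22, qa), (2, 19, Alpha, 17, Uma, 12, 1, eng), (2, 19, Alpha, 17, Uma, 12, 1, mkt), (2, 19, Alpha, 17, Uma, 12, 1, qa), (2, 19, Alpha, 17, Uma, 15, 19, eng), (2, 19, Alpha, 17, Uma, 15, 19, mkt), (2, 19, Alpha, 17, Uma, 15, 19, qa), (2, 19, Alpha, 17, Uma, 33, 22, eng), (2, 19, Alpha, 17, Uma, 33, 22, mkt), (2, 19, Alpha, 17, Uma, 33, 22, qa), (34, 19, Alpha, 15, Rae, 34, 17, eng), (34, 19, Alpha, 15, Rae, 34, 17, hr), (34, 19, Alpha, 15, Rae, 34, 17, k2), (34, 19, Alpha, 15, Rae, 36, 21, eng), (34, 19, Alpha, 15, Rae, 36, 21, hr), (34, 19, Alpha, 15, Rae, 36, 21, k2), (34, 19, Argo, 28, Pat, 34, 17, eng), (34, 19, Argo, 28, Pat, 34, 17, hr), (34, 19, Argo, 28, Pat, 34, 17, k2), (34, 19, Argo, 28, Pat, 36, 21, eng), (34, 19, Argo, 28, Pat, 36, 21, hr), (34, 19, Argo, 28, Pat, 36, 21, k2), (34, 19, Vega, 28, Eve, 34, 17, eng), (34, 19, Vega, 28, Eve, 34, 17, hr), (34, 19, Vega, 28, Eve, 34, 17, k2), (34, 19, Vega, 28, Eve, 36, 21, eng), (34, 19, Vega, 28, Eve, 36, 21, hr), (34, 19, Vega, 28, Eve, 36, 21, k2)}.
σ[cid != 19]: keep tuples satisfying cid != 19 → {(2, 19, Alpha, 12, Uma, 12, 1, eng), (2, 19, Alpha, 12, Uma, 12, 1, mkt), (2, 19, Alpha, 12, Uma, 12, 1, qa), (2, 19, Alpha, 12, Uma, 33, 22, eng), (2, 19, Alpha, 12, Uma, 33, 22, mkt), (2, 19, Alpha, 12, Uma, 33, 22, qa), (2, 19, Alpha, 17, Uma, 12, 1, eng), (2, 19, Alpha, 17, Uma, 12, 1, mkt), (2, 19, Alpha, 17, Uma, 12, 1, qa), (2, 19, Alpha, 17, Uma, 33, 22, eng), (2, 19, Alpha, 17, Uma, 33, 22, mkt), (2, 19, Alpha, 17, Uma, 33, 22, qa), (34, 19, Alpha, 15, Rae, 34, 17, eng), (34, 19, Alpha, 15, Rae, 34, 17, hr), (34, 19, Alpha, 15, Rae, 34, 17, k2), (34, 19, Alpha, 15, Rae, 36, 21, eng), (34, 19, Alpha, 15, Rae, 36, 21, hr), (34, 19, Alpha, 15, Rae, 36, 21, k2), (34, 19, Argo, 28, Pat, 34, 17, eng), (34, 19, Argo, 28, Pat, 34, 17, hr), (34, 19, Argo, 28, Pat, 34, 17, k2), (34, 19, Argo, 28, Pat, 36, 21, eng), (34, 19, Argo, 28, Pat, 36, 21, hr), (34, 19, Argo, 28, Pat, 36, 21, k2), (34, 19, Vega, 28, Eve, 34, 17, eng), (34, 19, Vega, 28, Eve, 34, 17, hr), (34, 19, Vega, 28, Eve, 34, 17, k2), (34, 19, Vega, 28, Eve, 36, 21, eng), (34, 19, Vega, 28, Eve, 36, 21, hr), (34, 19, Vega, 28, Eve, 36, 21, k2)}
π[cid, pname, price]: project onto (cid, pname, price) (22 duplicate(s) eliminated) → {(1, Alpha, 2), (17, Alpha, 34), (17, Argo, 34), (17, Vega, 34), (21, Alpha, 34), (21, Argo, 34), (21, Vega, 34), (22, Alpha, 2)}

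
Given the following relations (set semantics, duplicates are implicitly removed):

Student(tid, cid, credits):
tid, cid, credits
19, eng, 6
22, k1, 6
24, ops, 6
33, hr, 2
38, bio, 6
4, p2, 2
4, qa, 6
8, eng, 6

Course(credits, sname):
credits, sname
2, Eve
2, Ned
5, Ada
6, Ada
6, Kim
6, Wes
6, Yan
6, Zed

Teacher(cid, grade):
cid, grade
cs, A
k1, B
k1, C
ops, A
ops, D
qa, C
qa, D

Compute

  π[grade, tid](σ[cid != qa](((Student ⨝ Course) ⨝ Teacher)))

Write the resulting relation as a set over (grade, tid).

Student ⋈ Course (natural join on credits): {(19, eng, 6, Ada), (19, eng, 6, Kim), (19, eng, 6, Wes), (19, eng, 6, Yan), (19, eng, 6, Zed), (22, k1, 6, Ada), (22, k1, 6, Kim), (22, k1, 6, Wes), (22, k1, 6, Yan), (22, k1, 6, Zed), (24, ops, 6, Ada), (24, ops, 6, Kim), (24, ops, 6, Wes), (24, ops, 6, Yan), (24, ops, 6, Zed), (33, hr, 2, Eve), (33, hr, 2, Ned), (38, bio, 6, Ada), (38, bio, 6, Kim), (38, bio, 6, Wes), (38, bio, 6, Yan), (38, bio, 6, Zed), (4, p2, 2, Eve), (4, p2, 2, Ned), (4, qa, 6, Ada), (4, qa, 6, Kim), (4, qa, 6, Wes), (4, qa, 6, Yan), (4, qa, 6, Zed), (8, eng, 6, Ada), (8, eng, 6, Kim), (8, eng, 6, Wes), (8, eng, 6, Yan), (8, eng, 6, Zed)}
(Student ⨝ Course) ⋈ Teacher (natural join on cid): {(22, k1, 6, Ada, B), (22, k1, 6, Ada, C), (22, k1, 6, Kim, B), (22, k1, 6, Kim, C), (22, k1, 6, Wes, B), (22, k1, 6, Wes, C), (22, k1, 6, Yan, B), (22, k1, 6, Yan, C), (22, k1, 6, Zed, B), (22, k1, 6, Zed, C), (24, ops, 6, Ada, A), (24, ops, 6, Ada, D), (24, ops, 6, Kim, A), (24, ops, 6, Kim, D), (24, ops, 6, Wes, A), (24, ops, 6, Wes, D), (24, ops, 6, Yan, A), (24, ops, 6, Yan, D), (24, ops, 6, Zed, A), (24, ops, 6, Zed, D), (4, qa, 6, Ada, C), (4, qa, 6, Ada, D), (4, qa, 6, Kim, C), (4, qa, 6, Kim, D), (4, qa, 6, Wes, C), (4, qa, 6, Wes, D), (4, qa, 6, Yan, C), (4, qa, 6, Yan, D), (4, qa, 6, Zed, C), (4, qa, 6, Zed, D)}
σ[cid != qa]: keep tuples satisfying cid != qa → {(22, k1, 6, Ada, B), (22, k1, 6, Ada, C), (22, k1, 6, Kim, B), (22, k1, 6, Kim, C), (22, k1, 6, Wes, B), (22, k1, 6, Wes, C), (22, k1, 6, Yan, B), (22, k1, 6, Yan, C), (22, k1, 6, Zed, B), (22, k1, 6, Zed, C), (24, ops, 6, Ada, A), (24, ops, 6, Ada, D), (24, ops, 6, Kim, A), (24, ops, 6, Kim, D), (24, ops, 6, Wes, A), (24, ops, 6, Wes, D), (24, ops, 6, Yan, A), (24, ops, 6, Yan, D), (24, ops, 6, Zed, A), (24, ops, 6, Zed, D)}
Keep only column(s) grade, tid (16 duplicate(s) eliminated): {(A, 24), (B, 22), (C, 22), (D, 24)}

{(A, 24), (B, 22), (C, 22), (D, 24)}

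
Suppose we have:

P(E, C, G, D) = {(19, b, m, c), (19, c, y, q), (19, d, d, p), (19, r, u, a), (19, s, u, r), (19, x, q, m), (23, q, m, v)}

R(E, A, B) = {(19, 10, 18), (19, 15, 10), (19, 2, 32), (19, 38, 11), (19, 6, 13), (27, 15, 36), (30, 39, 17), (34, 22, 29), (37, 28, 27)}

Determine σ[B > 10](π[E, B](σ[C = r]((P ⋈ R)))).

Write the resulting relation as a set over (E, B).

{(19, 11), (19, 13), (19, 18), (19, 32)}

Joining P and R on E yields {(19, b, m, c, 10, 18), (19, b, m, c, 15, 10), (19, b, m, c, 2, 32), (19, b, m, c, 38, 11), (19, b, m, c, 6, 13), (19, c, y, q, 10, 18), (19, c, y, q, 15, 10), (19, c, y, q, 2, 32), (19, c, y, q, 38, 11), (19, c, y, q, 6, 13), (19, d, d, p, 10, 18), (19, d, d, p, 15, 10), (19, d, d, p, 2, 32), (19, d, d, p, 38, 11), (19, d, d, p, 6, 13), (19, r, u, a, 10, 18), (19, r, u, a, 15, 10), (19, r, u, a, 2, 32), (19, r, u, a, 38, 11), (19, r, u, a, 6, 13), (19, s, u, r, 10, 18), (19, s, u, r, 15, 10), (19, s, u, r, 2, 32), (19, s, u, r, 38, 11), (19, s, u, r, 6, 13), (19, x, q, m, 10, 18), (19, x, q, m, 15, 10), (19, x, q, m, 2, 32), (19, x, q, m, 38, 11), (19, x, q, m, 6, 13)}.
Selection C = r: {(19, r, u, a, 10, 18), (19, r, u, a, 15, 10), (19, r, u, a, 2, 32), (19, r, u, a, 38, 11), (19, r, u, a, 6, 13)}
Projecting to E, B: {(19, 10), (19, 11), (19, 13), (19, 18), (19, 32)}
Selection B > 10: {(19, 11), (19, 13), (19, 18), (19, 32)}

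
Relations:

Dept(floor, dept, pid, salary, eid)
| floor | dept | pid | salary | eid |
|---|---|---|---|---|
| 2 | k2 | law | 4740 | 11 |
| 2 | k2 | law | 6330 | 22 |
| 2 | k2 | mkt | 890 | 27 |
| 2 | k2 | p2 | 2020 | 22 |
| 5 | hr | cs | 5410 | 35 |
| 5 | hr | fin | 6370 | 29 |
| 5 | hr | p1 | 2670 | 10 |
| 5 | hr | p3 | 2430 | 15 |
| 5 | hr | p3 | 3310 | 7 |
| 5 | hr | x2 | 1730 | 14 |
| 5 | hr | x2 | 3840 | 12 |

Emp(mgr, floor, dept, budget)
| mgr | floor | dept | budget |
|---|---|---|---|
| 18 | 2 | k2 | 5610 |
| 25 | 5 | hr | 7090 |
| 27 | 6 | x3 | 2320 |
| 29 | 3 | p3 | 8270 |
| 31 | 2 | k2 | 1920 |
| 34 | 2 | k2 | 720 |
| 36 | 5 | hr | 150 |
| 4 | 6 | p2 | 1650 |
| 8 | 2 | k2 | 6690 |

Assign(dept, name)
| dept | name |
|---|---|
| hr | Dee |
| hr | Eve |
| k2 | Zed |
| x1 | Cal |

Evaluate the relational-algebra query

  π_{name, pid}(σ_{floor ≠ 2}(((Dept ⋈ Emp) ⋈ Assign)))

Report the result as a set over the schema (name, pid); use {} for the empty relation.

Natural join on floor, dept: {(2, k2, law, 4740, 11, 18, 5610), (2, k2, law, 4740, 11, 31, 1920), (2, k2, law, 4740, 11, 34, 720), (2, k2, law, 4740, 11, 8, 6690), (2, k2, law, 6330, 22, 18, 5610), (2, k2, law, 6330, 22, 31, 1920), (2, k2, law, 6330, 22, 34, 720), (2, k2, law, 6330, 22, 8, 6690), (2, k2, mkt, 890, 27, 18, 5610), (2, k2, mkt, 890, 27, 31, 1920), (2, k2, mkt, 890, 27, 34, 720), (2, k2, mkt, 890, 27, 8, 6690), (2, k2, p2, 2020, 22, 18, 5610), (2, k2, p2, 2020, 22, 31, 1920), (2, k2, p2, 2020, 22, 34, 720), (2, k2, p2, 2020, 22, 8, 6690), (5, hr, cs, 5410, 35, 25, 7090), (5, hr, cs, 5410, 35, 36, 150), (5, hr, fin, 6370, 29, 25, 7090), (5, hr, fin, 6370, 29, 36, 150), (5, hr, p1, 2670, 10, 25, 7090), (5, hr, p1, 2670, 10, 36, 150), (5, hr, p3, 2430, 15, 25, 7090), (5, hr, p3, 2430, 15, 36, 150), (5, hr, p3, 3310, 7, 25, 7090), (5, hr, p3, 3310, 7, 36, 150), (5, hr, x2, 1730, 14, 25, 7090), (5, hr, x2, 1730, 14, 36, 150), (5, hr, x2, 3840, 12, 25, 7090), (5, hr, x2, 3840, 12, 36, 150)}
Natural join on dept: {(2, k2, law, 4740, 11, 18, 5610, Zed), (2, k2, law, 4740, 11, 31, 1920, Zed), (2, k2, law, 4740, 11, 34, 720, Zed), (2, k2, law, 4740, 11, 8, 6690, Zed), (2, k2, law, 6330, 22, 18, 5610, Zed), (2, k2, law, 6330, 22, 31, 1920, Zed), (2, k2, law, 6330, 22, 34, 720, Zed), (2, k2, law, 6330, 22, 8, 6690, Zed), (2, k2, mkt, 890, 27, 18, 5610, Zed), (2, k2, mkt, 890, 27, 31, 1920, Zed), (2, k2, mkt, 890, 27, 34, 720, Zed), (2, k2, mkt, 890, 27, 8, 6690, Zed), (2, k2, p2, 2020, 22, 18, 5610, Zed), (2, k2, p2, 2020, 22, 31, 1920, Zed), (2, k2, p2, 2020, 22, 34, 720, Zed), (2, k2, p2, 2020, 22, 8, 6690, Zed), (5, hr, cs, 5410, 35, 25, 7090, Dee), (5, hr, cs, 5410, 35, 25, 7090, Eve), (5, hr, cs, 5410, 35, 36, 150, Dee), (5, hr, cs, 5410, 35, 36, 150, Eve), (5, hr, fin, 6370, 29, 25, 7090, Dee), (5, hr, fin, 6370, 29, 25, 7090, Eve), (5, hr, fin, 6370, 29, 36, 150, Dee), (5, hr, fin, 6370, 29, 36, 150, Eve), (5, hr, p1, 2670, 10, 25, 7090, Dee), (5, hr, p1, 2670, 10, 25, 7090, Eve), (5, hr, p1, 2670, 10, 36, 150, Dee), (5, hr, p1, 2670, 10, 36, 150, Eve), (5, hr, p3, 2430, 15, 25, 7090, Dee), (5, hr, p3, 2430, 15, 25, 7090, Eve), (5, hr, p3, 2430, 15, 36, 150, Dee), (5, hr, p3, 2430, 15, 36, 150, Eve), (5, hr, p3, 3310, 7, 25, 7090, Dee), (5, hr, p3, 3310, 7, 25, 7090, Eve), (5, hr, p3, 3310, 7, 36, 150, Dee), (5, hr, p3, 3310, 7, 36, 150, Eve), (5, hr, x2, 1730, 14, 25, 7090, Dee), (5, hr, x2, 1730, 14, 25, 7090, Eve), (5, hr, x2, 1730, 14, 36, 150, Dee), (5, hr, x2, 1730, 14, 36, 150, Eve), (5, hr, x2, 3840, 12, 25, 7090, Dee), (5, hr, x2, 3840, 12, 25, 7090, Eve), (5, hr, x2, 3840, 12, 36, 150, Dee), (5, hr, x2, 3840, 12, 36, 150, Eve)}
Selection floor ≠ 2: {(5, hr, cs, 5410, 35, 25, 7090, Dee), (5, hr, cs, 5410, 35, 25, 7090, Eve), (5, hr, cs, 5410, 35, 36, 150, Dee), (5, hr, cs, 5410, 35, 36, 150, Eve), (5, hr, fin, 6370, 29, 25, 7090, Dee), (5, hr, fin, 6370, 29, 25, 7090, Eve), (5, hr, fin, 6370, 29, 36, 150, Dee), (5, hr, fin, 6370, 29, 36, 150, Eve), (5, hr, p1, 2670, 10, 25, 7090, Dee), (5, hr, p1, 2670, 10, 25, 7090, Eve), (5, hr, p1, 2670, 10, 36, 150, Dee), (5, hr, p1, 2670, 10, 36, 150, Eve), (5, hr, p3, 2430, 15, 25, 7090, Dee), (5, hr, p3, 2430, 15, 25, 7090, Eve), (5, hr, p3, 2430, 15, 36, 150, Dee), (5, hr, p3, 2430, 15, 36, 150, Eve), (5, hr, p3, 3310, 7, 25, 7090, Dee), (5, hr, p3, 3310, 7, 25, 7090, Eve), (5, hr, p3, 3310, 7, 36, 150, Dee), (5, hr, p3, 3310, 7, 36, 150, Eve), (5, hr, x2, 1730, 14, 25, 7090, Dee), (5, hr, x2, 1730, 14, 25, 7090, Eve), (5, hr, x2, 1730, 14, 36, 150, Dee), (5, hr, x2, 1730, 14, 36, 150, Eve), (5, hr, x2, 3840, 12, 25, 7090, Dee), (5, hr, x2, 3840, 12, 25, 7090, Eve), (5, hr, x2, 3840, 12, 36, 150, Dee), (5, hr, x2, 3840, 12, 36, 150, Eve)}
Keep only column(s) name, pid (18 duplicate(s) eliminated): {(Dee, cs), (Dee, fin), (Dee, p1), (Dee, p3), (Dee, x2), (Eve, cs), (Eve, fin), (Eve, p1), (Eve, p3), (Eve, x2)}

{(Dee, cs), (Dee, fin), (Dee, p1), (Dee, p3), (Dee, x2), (Eve, cs), (Eve, fin), (Eve, p1), (Eve, p3), (Eve, x2)}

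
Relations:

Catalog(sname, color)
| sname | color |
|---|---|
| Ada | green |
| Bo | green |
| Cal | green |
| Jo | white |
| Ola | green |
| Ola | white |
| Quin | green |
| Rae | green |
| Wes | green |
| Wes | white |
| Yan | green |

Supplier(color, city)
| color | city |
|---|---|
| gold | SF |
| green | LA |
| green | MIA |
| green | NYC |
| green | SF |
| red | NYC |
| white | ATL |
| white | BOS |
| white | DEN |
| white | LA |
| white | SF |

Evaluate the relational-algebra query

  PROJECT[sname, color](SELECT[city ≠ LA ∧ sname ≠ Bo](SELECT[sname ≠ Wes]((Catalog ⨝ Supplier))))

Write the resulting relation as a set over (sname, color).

{(Ada, green), (Cal, green), (Jo, white), (Ola, green), (Ola, white), (Quin, green), (Rae, green), (Yan, green)}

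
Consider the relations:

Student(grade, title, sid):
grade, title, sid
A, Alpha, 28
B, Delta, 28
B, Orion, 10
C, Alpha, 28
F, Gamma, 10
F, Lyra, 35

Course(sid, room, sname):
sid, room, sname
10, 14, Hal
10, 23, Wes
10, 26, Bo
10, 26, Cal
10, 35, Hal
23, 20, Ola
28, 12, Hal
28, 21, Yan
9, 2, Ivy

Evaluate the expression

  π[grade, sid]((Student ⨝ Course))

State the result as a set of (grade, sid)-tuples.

Natural join on sid: {(A, Alpha, 28, 12, Hal), (A, Alpha, 28, 21, Yan), (B, Delta, 28, 12, Hal), (B, Delta, 28, 21, Yan), (B, Orion, 10, 14, Hal), (B, Orion, 10, 23, Wes), (B, Orion, 10, 26, Bo), (B, Orion, 10, 26, Cal), (B, Orion, 10, 35, Hal), (C, Alpha, 28, 12, Hal), (C, Alpha, 28, 21, Yan), (F, Gamma, 10, 14, Hal), (F, Gamma, 10, 23, Wes), (F, Gamma, 10, 26, Bo), (F, Gamma, 10, 26, Cal), (F, Gamma, 10, 35, Hal)}
π_{grade, sid} gives {(A, 28), (B, 10), (B, 28), (C, 28), (F, 10)} (11 duplicate(s) eliminated).

{(A, 28), (B, 10), (B, 28), (C, 28), (F, 10)}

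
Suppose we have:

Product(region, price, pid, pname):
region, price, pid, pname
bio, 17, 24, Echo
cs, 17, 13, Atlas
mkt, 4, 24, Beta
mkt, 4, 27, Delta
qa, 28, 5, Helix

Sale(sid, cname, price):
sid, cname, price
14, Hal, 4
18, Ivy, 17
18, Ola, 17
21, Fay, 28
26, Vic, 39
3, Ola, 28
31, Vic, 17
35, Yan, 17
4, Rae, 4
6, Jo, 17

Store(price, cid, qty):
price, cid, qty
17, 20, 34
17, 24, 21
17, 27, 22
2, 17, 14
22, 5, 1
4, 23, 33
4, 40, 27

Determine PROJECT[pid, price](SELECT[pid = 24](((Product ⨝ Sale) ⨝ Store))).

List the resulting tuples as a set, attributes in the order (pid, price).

{(24, 17), (24, 4)}

Product ⋈ Sale (natural join on price): {(bio, 17, 24, Echo, 18, Ivy), (bio, 17, 24, Echo, 18, Ola), (bio, 17, 24, Echo, 31, Vic), (bio, 17, 24, Echo, 35, Yan), (bio, 17, 24, Echo, 6, Jo), (cs, 17, 13, Atlas, 18, Ivy), (cs, 17, 13, Atlas, 18, Ola), (cs, 17, 13, Atlas, 31, Vic), (cs, 17, 13, Atlas, 35, Yan), (cs, 17, 13, Atlas, 6, Jo), (mkt, 4, 24, Beta, 14, Hal), (mkt, 4, 24, Beta, 4, Rae), (mkt, 4, 27, Delta, 14, Hal), (mkt, 4, 27, Delta, 4, Rae), (qa, 28, 5, Helix, 21, Fay), (qa, 28, 5, Helix, 3, Ola)}
(Product ⨝ Sale) ⋈ Store (natural join on price): {(bio, 17, 24, Echo, 18, Ivy, 20, 34), (bio, 17, 24, Echo, 18, Ivy, 24, 21), (bio, 17, 24, Echo, 18, Ivy, 27, 22), (bio, 17, 24, Echo, 18, Ola, 20, 34), (bio, 17, 24, Echo, 18, Ola, 24, 21), (bio, 17, 24, Echo, 18, Ola, 27, 22), (bio, 17, 24, Echo, 31, Vic, 20, 34), (bio, 17, 24, Echo, 31, Vic, 24, 21), (bio, 17, 24, Echo, 31, Vic, 27, 22), (bio, 17, 24, Echo, 35, Yan, 20, 34), (bio, 17, 24, Echo, 35, Yan, 24, 21), (bio, 17, 24, Echo, 35, Yan, 27, 22), (bio, 17, 24, Echo, 6, Jo, 20, 34), (bio, 17, 24, Echo, 6, Jo, 24, 21), (bio, 17, 24, Echo, 6, Jo, 27, 22), (cs, 17, 13, Atlas, 18, Ivy, 20, 34), (cs, 17, 13, Atlas, 18, Ivy, 24, 21), (cs, 17, 13, Atlas, 18, Ivy, 27, 22), (cs, 17, 13, Atlas, 18, Ola, 20, 34), (cs, 17, 13, Atlas, 18, Ola, 24, 21), (cs, 17, 13, Atlas, 18, Ola, 27, 22), (cs, 17, 13, Atlas, 31, Vic, 20, 34), (cs, 17, 13, Atlas, 31, Vic, 24, 21), (cs, 17, 13, Atlas, 31, Vic, 27, 22), (cs, 17, 13, Atlas, 35, Yan, 20, 34), (cs, 17, 13, Atlas, 35, Yan, 24, 21), (cs, 17, 13, Atlas, 35, Yan, 27, 22), (cs, 17, 13, Atlas, 6, Jo, 20, 34), (cs, 17, 13, Atlas, 6, Jo, 24, 21), (cs, 17, 13, Atlas, 6, Jo, 27, 22), (mkt, 4, 24, Beta, 14, Hal, 23, 33), (mkt, 4, 24, Beta, 14, Hal, 40, 27), (mkt, 4, 24, Beta, 4, Rae, 23, 33), (mkt, 4, 24, Beta, 4, Rae, 40, 27), (mkt, 4, 27, Delta, 14, Hal, 23, 33), (mkt, 4, 27, Delta, 14, Hal, 40, 27), (mkt, 4, 27, Delta, 4, Rae, 23, 33), (mkt, 4, 27, Delta, 4, Rae, 40, 27)}
Selection pid = 24: {(bio, 17, 24, Echo, 18, Ivy, 20, 34), (bio, 17, 24, Echo, 18, Ivy, 24, 21), (bio, 17, 24, Echo, 18, Ivy, 27, 22), (bio, 17, 24, Echo, 18, Ola, 20, 34), (bio, 17, 24, Echo, 18, Ola, 24, 21), (bio, 17, 24, Echo, 18, Ola, 27, 22), (bio, 17, 24, Echo, 31, Vic, 20, 34), (bio, 17, 24, Echo, 31, Vic, 24, 21), (bio, 17, 24, Echo, 31, Vic, 27, 22), (bio, 17, 24, Echo, 35, Yan, 20, 34), (bio, 17, 24, Echo, 35, Yan, 24, 21), (bio, 17, 24, Echo, 35, Yan, 27, 22), (bio, 17, 24, Echo, 6, Jo, 20, 34), (bio, 17, 24, Echo, 6, Jo, 24, 21), (bio, 17, 24, Echo, 6, Jo, 27, 22), (mkt, 4, 24, Beta, 14, Hal, 23, 33), (mkt, 4, 24, Beta, 14, Hal, 40, 27), (mkt, 4, 24, Beta, 4, Rae, 23, 33), (mkt, 4, 24, Beta, 4, Rae, 40, 27)}
π[pid, price]: project onto (pid, price) (17 duplicate(s) eliminated) → {(24, 17), (24, 4)}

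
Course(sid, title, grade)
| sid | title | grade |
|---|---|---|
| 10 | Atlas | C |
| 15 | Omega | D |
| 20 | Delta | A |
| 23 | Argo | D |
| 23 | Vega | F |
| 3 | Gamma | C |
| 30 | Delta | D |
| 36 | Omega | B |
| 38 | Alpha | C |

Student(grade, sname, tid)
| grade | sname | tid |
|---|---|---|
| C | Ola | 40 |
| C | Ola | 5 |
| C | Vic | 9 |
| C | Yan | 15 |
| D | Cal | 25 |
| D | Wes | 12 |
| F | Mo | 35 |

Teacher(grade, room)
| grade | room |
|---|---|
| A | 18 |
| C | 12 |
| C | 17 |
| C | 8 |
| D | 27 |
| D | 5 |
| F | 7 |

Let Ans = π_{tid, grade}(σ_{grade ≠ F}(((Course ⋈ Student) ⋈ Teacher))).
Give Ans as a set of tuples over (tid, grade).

{(12, D), (15, C), (25, D), (40, C), (5, C), (9, C)}

Natural join on grade: {(10, Atlas, C, Ola, 40), (10, Atlas, C, Ola, 5), (10, Atlas, C, Vic, 9), (10, Atlas, C, Yan, 15), (15, Omega, D, Cal, 25), (15, Omega, D, Wes, 12), (23, Argo, D, Cal, 25), (23, Argo, D, Wes, 12), (23, Vega, F, Mo, 35), (3, Gamma, C, Ola, 40), (3, Gamma, C, Ola, 5), (3, Gamma, C, Vic, 9), (3, Gamma, C, Yan, 15), (30, Delta, D, Cal, 25), (30, Delta, D, Wes, 12), (38, Alpha, C, Ola, 40), (38, Alpha, C, Ola, 5), (38, Alpha, C, Vic, 9), (38, Alpha, C, Yan, 15)}
Natural join on grade: {(10, Atlas, C, Ola, 40, 12), (10, Atlas, C, Ola, 40, 17), (10, Atlas, C, Ola, 40, 8), (10, Atlas, C, Ola, 5, 12), (10, Atlas, C, Ola, 5, 17), (10, Atlas, C, Ola, 5, 8), (10, Atlas, C, Vic, 9, 12), (10, Atlas, C, Vic, 9, 17), (10, Atlas, C, Vic, 9, 8), (10, Atlas, C, Yan, 15, 12), (10, Atlas, C, Yan, 15, 17), (10, Atlas, C, Yan, 15, 8), (15, Omega, D, Cal, 25, 27), (15, Omega, D, Cal, 25, 5), (15, Omega, D, Wes, 12, 27), (15, Omega, D, Wes, 12, 5), (23, Argo, D, Cal, 25, 27), (23, Argo, D, Cal, 25, 5), (23, Argo, D, Wes, 12, 27), (23, Argo, D, Wes, 12, 5), (23, Vega, F, Mo, 35, 7), (3, Gamma, C, Ola, 40, 12), (3, Gamma, C, Ola, 40, 17), (3, Gamma, C, Ola, 40, 8), (3, Gamma, C, Ola, 5, 12), (3, Gamma, C, Ola, 5, 17), (3, Gamma, C, Ola, 5, 8), (3, Gamma, C, Vic, 9, 12), (3, Gamma, C, Vic, 9, 17), (3, Gamma, C, Vic, 9, 8), (3, Gamma, C, Yan, 15, 12), (3, Gamma, C, Yan, 15, 17), (3, Gamma, C, Yan, 15, 8), (30, Delta, D, Cal, 25, 27), (30, Delta, D, Cal, 25, 5), (30, Delta, D, Wes, 12, 27), (30, Delta, D, Wes, 12, 5), (38, Alpha, C, Ola, 40, 12), (38, Alpha, C, Ola, 40, 17), (38, Alpha, C, Ola, 40, 8), (38, Alpha, C, Ola, 5, 12), (38, Alpha, C, Ola, 5, 17), (38, Alpha, C, Ola, 5, 8), (38, Alpha, C, Vic, 9, 12), (38, Alpha, C, Vic, 9, 17), (38, Alpha, C, Vic, 9, 8), (38, Alpha, C, Yan, 15, 12), (38, Alpha, C, Yan, 15, 17), (38, Alpha, C, Yan, 15, 8)}
σ[grade ≠ F]: keep tuples satisfying grade ≠ F → {(10, Atlas, C, Ola, 40, 12), (10, Atlas, C, Ola, 40, 17), (10, Atlas, C, Ola, 40, 8), (10, Atlas, C, Ola, 5, 12), (10, Atlas, C, Ola, 5, 17), (10, Atlas, C, Ola, 5, 8), (10, Atlas, C, Vic, 9, 12), (10, Atlas, C, Vic, 9, 17), (10, Atlas, C, Vic, 9, 8), (10, Atlas, C, Yan, 15, 12), (10, Atlas, C, Yan, 15, 17), (10, Atlas, C, Yan, 15, 8), (15, Omega, D, Cal, 25, 27), (15, Omega, D, Cal, 25, 5), (15, Omega, D, Wes, 12, 27), (15, Omega, D, Wes, 12, 5), (23, Argo, D, Cal, 25, 27), (23, Argo, D, Cal, 25, 5), (23, Argo, D, Wes, 12, 27), (23, Argo, D, Wes, 12, 5), (3, Gamma, C, Ola, 40, 12), (3, Gamma, C, Ola, 40, 17), (3, Gamma, C, Ola, 40, 8), (3, Gamma, C, Ola, 5, 12), (3, Gamma, C, Ola, 5, 17), (3, Gamma, C, Ola, 5, 8), (3, Gamma, C, Vic, 9, 12), (3, Gamma, C, Vic, 9, 17), (3, Gamma, C, Vic, 9, 8), (3, Gamma, C, Yan, 15, 12), (3, Gamma, C, Yan, 15, 17), (3, Gamma, C, Yan, 15, 8), (30, Delta, D, Cal, 25, 27), (30, Delta, D, Cal, 25, 5), (30, Delta, D, Wes, 12, 27), (30, Delta, D, Wes, 12, 5), (38, Alpha, C, Ola, 40, 12), (38, Alpha, C, Ola, 40, 17), (38, Alpha, C, Ola, 40, 8), (38, Alpha, C, Ola, 5, 12), (38, Alpha, C, Ola, 5, 17), (38, Alpha, C, Ola, 5, 8), (38, Alpha, C, Vic, 9, 12), (38, Alpha, C, Vic, 9, 17), (38, Alpha, C, Vic, 9, 8), (38, Alpha, C, Yan, 15, 12), (38, Alpha, C, Yan, 15, 17), (38, Alpha, C, Yan, 15, 8)}
π_{tid, grade} gives {(12, D), (15, C), (25, D), (40, C), (5, C), (9, C)} (42 duplicate(s) eliminated).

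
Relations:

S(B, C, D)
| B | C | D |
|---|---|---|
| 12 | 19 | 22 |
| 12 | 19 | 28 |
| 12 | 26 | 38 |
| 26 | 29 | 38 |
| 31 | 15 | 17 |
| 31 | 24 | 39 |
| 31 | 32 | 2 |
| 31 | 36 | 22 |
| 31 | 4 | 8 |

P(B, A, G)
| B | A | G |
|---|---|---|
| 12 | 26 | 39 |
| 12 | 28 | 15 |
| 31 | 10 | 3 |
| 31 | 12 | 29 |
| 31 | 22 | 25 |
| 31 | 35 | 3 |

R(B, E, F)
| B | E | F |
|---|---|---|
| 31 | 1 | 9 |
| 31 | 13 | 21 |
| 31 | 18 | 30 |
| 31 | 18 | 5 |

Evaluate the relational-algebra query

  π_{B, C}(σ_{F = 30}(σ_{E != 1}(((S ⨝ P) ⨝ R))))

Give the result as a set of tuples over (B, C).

{(31, 15), (31, 24), (31, 32), (31, 36), (31, 4)}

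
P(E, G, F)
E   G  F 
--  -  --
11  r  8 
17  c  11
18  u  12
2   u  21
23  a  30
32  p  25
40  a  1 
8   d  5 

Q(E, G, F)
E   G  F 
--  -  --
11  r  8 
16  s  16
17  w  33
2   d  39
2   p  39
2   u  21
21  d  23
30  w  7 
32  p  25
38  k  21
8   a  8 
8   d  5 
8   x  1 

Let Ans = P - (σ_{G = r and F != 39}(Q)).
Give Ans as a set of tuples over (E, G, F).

Selection G = r and F != 39: {(11, r, 8)}
Set difference of the two operands is {(17, c, 11), (18, u, 12), (2, u, 21), (23, a, 30), (32, p, 25), (40, a, 1), (8, d, 5)}.

{(17, c, 11), (18, u, 12), (2, u, 21), (23, a, 30), (32, p, 25), (40, a, 1), (8, d, 5)}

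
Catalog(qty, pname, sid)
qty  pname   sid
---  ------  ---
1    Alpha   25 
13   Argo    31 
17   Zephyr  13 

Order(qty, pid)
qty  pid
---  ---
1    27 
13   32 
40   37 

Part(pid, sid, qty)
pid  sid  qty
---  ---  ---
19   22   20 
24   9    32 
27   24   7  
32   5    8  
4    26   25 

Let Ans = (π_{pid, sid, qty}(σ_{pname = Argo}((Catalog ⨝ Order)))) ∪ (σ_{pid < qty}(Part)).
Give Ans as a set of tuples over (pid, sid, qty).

{(19, 22, 20), (24, 9, 32), (32, 31, 13), (4, 26, 25)}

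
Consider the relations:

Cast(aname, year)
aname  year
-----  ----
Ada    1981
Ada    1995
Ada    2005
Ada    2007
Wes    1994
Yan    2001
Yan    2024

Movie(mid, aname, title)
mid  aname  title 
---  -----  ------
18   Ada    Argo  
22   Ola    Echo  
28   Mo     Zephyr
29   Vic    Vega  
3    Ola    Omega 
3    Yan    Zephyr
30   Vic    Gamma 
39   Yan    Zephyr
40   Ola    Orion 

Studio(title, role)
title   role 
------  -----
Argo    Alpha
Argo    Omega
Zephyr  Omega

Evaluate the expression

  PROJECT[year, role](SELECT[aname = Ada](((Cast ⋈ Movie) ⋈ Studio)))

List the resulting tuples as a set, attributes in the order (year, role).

{(1981, Alpha), (1981, Omega), (1995, Alpha), (1995, Omega), (2005, Alpha), (2005, Omega), (2007, Alpha), (2007, Omega)}

Joining Cast and Movie on aname yields {(Ada, 1981, 18, Argo), (Ada, 1995, 18, Argo), (Ada, 2005, 18, Argo), (Ada, 2007, 18, Argo), (Yan, 2001, 3, Zephyr), (Yan, 2001, 39, Zephyr), (Yan, 2024, 3, Zephyr), (Yan, 2024, 39, Zephyr)}.
Joining (Cast ⋈ Movie) and Studio on title yields {(Ada, 1981, 18, Argo, Alpha), (Ada, 1981, 18, Argo, Omega), (Ada, 1995, 18, Argo, Alpha), (Ada, 1995, 18, Argo, Omega), (Ada, 2005, 18, Argo, Alpha), (Ada, 2005, 18, Argo, Omega), (Ada, 2007, 18, Argo, Alpha), (Ada, 2007, 18, Argo, Omega), (Yan, 2001, 3, Zephyr, Omega), (Yan, 2001, 39, Zephyr, Omega), (Yan, 2024, 3, Zephyr, Omega), (Yan, 2024, 39, Zephyr, Omega)}.
Apply σ_{aname = Ada}; surviving tuples: {(Ada, 1981, 18, Argo, Alpha), (Ada, 1981, 18, Argo, Omega), (Ada, 1995, 18, Argo, Alpha), (Ada, 1995, 18, Argo, Omega), (Ada, 2005, 18, Argo, Alpha), (Ada, 2005, 18, Argo, Omega), (Ada, 2007, 18, Argo, Alpha), (Ada, 2007, 18, Argo, Omega)}
π_{year, role} gives {(1981, Alpha), (1981, Omega), (1995, Alpha), (1995, Omega), (2005, Alpha), (2005, Omega), (2007, Alpha), (2007, Omega)}.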